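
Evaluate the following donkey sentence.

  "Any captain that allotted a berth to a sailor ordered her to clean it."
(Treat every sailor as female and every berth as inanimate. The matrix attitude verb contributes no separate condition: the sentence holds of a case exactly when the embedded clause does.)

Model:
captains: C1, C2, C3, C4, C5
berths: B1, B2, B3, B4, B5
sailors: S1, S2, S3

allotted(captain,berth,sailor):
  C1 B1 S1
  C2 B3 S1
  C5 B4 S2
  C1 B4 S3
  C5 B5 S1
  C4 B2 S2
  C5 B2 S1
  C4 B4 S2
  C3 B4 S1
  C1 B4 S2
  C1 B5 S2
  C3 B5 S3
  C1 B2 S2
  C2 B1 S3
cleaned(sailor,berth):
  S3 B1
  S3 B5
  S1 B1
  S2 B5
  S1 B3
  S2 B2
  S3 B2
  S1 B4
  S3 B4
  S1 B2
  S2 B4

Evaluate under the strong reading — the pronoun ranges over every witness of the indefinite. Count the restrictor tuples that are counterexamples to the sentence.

"her" takes "a sailor" as antecedent and "it" takes "a berth"; both are donkey pronouns co-varying with the restrictor.
Strong reading: for every (c,b,s) with allotted(c,b,s), cleaned(s,b).
Restrictor triples: (C1,B1,S1)→cleaned(S1,B1) ✓  (C1,B2,S2)→cleaned(S2,B2) ✓  (C1,B4,S2)→cleaned(S2,B4) ✓  (C1,B4,S3)→cleaned(S3,B4) ✓  (C1,B5,S2)→cleaned(S2,B5) ✓  (C2,B1,S3)→cleaned(S3,B1) ✓  (C2,B3,S1)→cleaned(S1,B3) ✓  (C3,B4,S1)→cleaned(S1,B4) ✓  (C3,B5,S3)→cleaned(S3,B5) ✓  (C4,B2,S2)→cleaned(S2,B2) ✓  (C4,B4,S2)→cleaned(S2,B4) ✓  (C5,B2,S1)→cleaned(S1,B2) ✓  (C5,B4,S2)→cleaned(S2,B4) ✓  (C5,B5,S1)→cleaned(S1,B5) ✗
Counterexamples (restrictor triples failing the scope): 1.

1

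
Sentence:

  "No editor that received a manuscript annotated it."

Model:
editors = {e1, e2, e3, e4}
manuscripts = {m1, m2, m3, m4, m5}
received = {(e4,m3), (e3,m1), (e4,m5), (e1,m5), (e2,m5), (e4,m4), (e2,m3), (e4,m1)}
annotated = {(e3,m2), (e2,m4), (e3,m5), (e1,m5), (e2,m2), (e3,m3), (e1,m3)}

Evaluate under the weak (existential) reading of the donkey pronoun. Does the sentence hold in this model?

False

"it" takes "a manuscript" as antecedent — a donkey pronoun bound across the clause boundary.
Truth condition: for no (e,m) with received(e,m) does annotated(e,m) hold.
Restrictor pairs — does the scope hold? (e1,m5):holds  (e2,m3):fails  (e2,m5):fails  (e3,m1):fails  (e4,m1):fails  (e4,m3):fails  (e4,m4):fails  (e4,m5):fails
Scope holds for 1 pair(s), so the sentence is false.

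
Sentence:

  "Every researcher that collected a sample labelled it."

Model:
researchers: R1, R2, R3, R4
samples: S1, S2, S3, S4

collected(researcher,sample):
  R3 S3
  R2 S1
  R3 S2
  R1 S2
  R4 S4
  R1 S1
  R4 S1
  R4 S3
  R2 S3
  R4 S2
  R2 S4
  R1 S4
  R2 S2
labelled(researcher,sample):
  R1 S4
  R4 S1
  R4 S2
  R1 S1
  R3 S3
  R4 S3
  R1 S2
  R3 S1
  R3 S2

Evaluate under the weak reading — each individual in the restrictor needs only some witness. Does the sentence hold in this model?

False

"it" takes "a sample" as antecedent — a donkey pronoun bound across the clause boundary.
Weak reading: every researcher r with some collected-sample has at least one collected-sample s such that labelled(r,s).
Per researcher: R1:✓  R2:✗  R3:✓  R4:✓
R2 has no witness among its collected-samples.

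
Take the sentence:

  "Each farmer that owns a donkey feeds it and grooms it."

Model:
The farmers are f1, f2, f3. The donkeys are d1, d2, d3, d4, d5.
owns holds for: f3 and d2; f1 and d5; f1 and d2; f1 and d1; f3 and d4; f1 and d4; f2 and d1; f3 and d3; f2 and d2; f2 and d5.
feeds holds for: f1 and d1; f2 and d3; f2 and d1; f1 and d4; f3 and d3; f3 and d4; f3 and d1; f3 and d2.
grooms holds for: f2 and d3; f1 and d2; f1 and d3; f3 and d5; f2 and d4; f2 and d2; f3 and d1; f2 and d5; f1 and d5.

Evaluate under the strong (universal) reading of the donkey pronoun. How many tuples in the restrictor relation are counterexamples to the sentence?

"it" takes "a donkey" as antecedent — a donkey pronoun bound across the clause boundary.
Strong reading: for every (f,d) with owns(f,d), feeds(f,d) ∧ grooms(f,d).
Restrictor pairs: (f1,d1) ✗  (f1,d2) ✗  (f1,d4) ✗  (f1,d5) ✗  (f2,d1) ✗  (f2,d2) ✗  (f2,d5) ✗  (f3,d2) ✗  (f3,d3) ✗  (f3,d4) ✗
Counterexamples (restrictor pairs failing the scope): 10.

10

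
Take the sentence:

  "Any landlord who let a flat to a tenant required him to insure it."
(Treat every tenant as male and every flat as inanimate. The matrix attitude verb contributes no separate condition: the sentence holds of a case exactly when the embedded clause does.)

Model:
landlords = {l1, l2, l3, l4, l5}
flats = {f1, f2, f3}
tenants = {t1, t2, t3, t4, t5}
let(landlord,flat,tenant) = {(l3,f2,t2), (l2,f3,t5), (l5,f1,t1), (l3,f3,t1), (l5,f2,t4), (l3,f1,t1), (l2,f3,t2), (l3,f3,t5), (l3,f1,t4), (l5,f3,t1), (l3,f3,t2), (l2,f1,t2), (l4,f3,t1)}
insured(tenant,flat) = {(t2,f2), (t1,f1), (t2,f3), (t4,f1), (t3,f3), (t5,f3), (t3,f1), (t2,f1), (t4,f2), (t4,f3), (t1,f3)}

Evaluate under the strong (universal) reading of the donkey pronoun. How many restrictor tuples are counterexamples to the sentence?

0

"him" takes "a tenant" as antecedent and "it" takes "a flat"; both are donkey pronouns co-varying with the restrictor.
Strong reading: for every (l,f,t) with let(l,f,t), insured(t,f).
Restrictor triples: (l2,f1,t2)→insured(t2,f1) ✓  (l2,f3,t2)→insured(t2,f3) ✓  (l2,f3,t5)→insured(t5,f3) ✓  (l3,f1,t1)→insured(t1,f1) ✓  (l3,f1,t4)→insured(t4,f1) ✓  (l3,f2,t2)→insured(t2,f2) ✓  (l3,f3,t1)→insured(t1,f3) ✓  (l3,f3,t2)→insured(t2,f3) ✓  (l3,f3,t5)→insured(t5,f3) ✓  (l4,f3,t1)→insured(t1,f3) ✓  (l5,f1,t1)→insured(t1,f1) ✓  (l5,f2,t4)→insured(t4,f2) ✓  (l5,f3,t1)→insured(t1,f3) ✓
Counterexamples (restrictor triples failing the scope): 0.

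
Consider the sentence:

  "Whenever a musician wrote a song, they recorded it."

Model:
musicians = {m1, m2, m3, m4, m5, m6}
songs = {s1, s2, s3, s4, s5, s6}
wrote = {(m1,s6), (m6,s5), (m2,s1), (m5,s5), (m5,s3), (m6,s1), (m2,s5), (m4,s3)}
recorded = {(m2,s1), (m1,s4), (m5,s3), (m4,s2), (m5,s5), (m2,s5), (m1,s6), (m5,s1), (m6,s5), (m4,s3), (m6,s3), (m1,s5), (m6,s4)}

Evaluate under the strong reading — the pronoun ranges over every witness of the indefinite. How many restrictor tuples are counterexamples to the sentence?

"it" takes "a song" as antecedent — a donkey pronoun bound across the clause boundary.
Strong reading: for every (m,s) with wrote(m,s), recorded(m,s).
Restrictor pairs: (m1,s6) ✓  (m2,s1) ✓  (m2,s5) ✓  (m4,s3) ✓  (m5,s3) ✓  (m5,s5) ✓  (m6,s1) ✗  (m6,s5) ✓
Counterexamples (restrictor pairs failing the scope): 1.

1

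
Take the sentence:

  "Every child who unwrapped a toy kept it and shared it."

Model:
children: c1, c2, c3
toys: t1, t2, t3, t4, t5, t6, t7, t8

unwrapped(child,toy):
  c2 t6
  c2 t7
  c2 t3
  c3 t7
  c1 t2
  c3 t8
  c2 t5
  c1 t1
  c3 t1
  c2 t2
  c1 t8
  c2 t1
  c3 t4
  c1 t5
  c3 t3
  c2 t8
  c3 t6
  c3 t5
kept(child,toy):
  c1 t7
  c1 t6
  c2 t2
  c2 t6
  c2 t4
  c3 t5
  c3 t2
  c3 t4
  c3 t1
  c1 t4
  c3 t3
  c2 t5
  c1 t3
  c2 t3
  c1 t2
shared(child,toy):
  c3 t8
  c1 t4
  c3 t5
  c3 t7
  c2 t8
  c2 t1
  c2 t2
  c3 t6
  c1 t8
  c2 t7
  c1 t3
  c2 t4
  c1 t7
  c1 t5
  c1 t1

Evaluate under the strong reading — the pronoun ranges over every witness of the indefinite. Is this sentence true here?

"it" takes "a toy" as antecedent — a donkey pronoun bound across the clause boundary.
Strong reading: for every (c,t) with unwrapped(c,t), kept(c,t) ∧ shared(c,t).
Restrictor pairs: (c1,t1) ✗  (c1,t2) ✗  (c1,t5) ✗  (c1,t8) ✗  (c2,t1) ✗  (c2,t2) ✓  (c2,t3) ✗  (c2,t5) ✗  (c2,t6) ✗  (c2,t7) ✗  (c2,t8) ✗  (c3,t1) ✗  (c3,t3) ✗  (c3,t4) ✗  (c3,t5) ✓  (c3,t6) ✗  (c3,t7) ✗  (c3,t8) ✗
Counterexample: (c1,t1) is in unwrapped but fails the scope.

False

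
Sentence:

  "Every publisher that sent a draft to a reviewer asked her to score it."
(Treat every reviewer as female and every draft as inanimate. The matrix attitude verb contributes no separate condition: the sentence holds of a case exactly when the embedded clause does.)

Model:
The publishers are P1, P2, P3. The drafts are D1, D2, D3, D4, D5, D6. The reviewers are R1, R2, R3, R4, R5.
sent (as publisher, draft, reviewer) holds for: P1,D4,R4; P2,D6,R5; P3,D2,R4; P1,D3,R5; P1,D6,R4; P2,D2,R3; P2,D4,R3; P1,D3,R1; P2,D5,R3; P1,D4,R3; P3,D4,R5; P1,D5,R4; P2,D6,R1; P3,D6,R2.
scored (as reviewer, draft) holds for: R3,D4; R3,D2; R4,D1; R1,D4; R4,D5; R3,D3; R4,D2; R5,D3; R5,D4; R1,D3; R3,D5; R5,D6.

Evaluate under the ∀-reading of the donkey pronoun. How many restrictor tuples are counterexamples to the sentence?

"her" takes "a reviewer" as antecedent and "it" takes "a draft"; both are donkey pronouns co-varying with the restrictor.
Strong reading: for every (p,d,r) with sent(p,d,r), scored(r,d).
Restrictor triples: (P1,D3,R1)→scored(R1,D3) ✓  (P1,D3,R5)→scored(R5,D3) ✓  (P1,D4,R3)→scored(R3,D4) ✓  (P1,D4,R4)→scored(R4,D4) ✗  (P1,D5,R4)→scored(R4,D5) ✓  (P1,D6,R4)→scored(R4,D6) ✗  (P2,D2,R3)→scored(R3,D2) ✓  (P2,D4,R3)→scored(R3,D4) ✓  (P2,D5,R3)→scored(R3,D5) ✓  (P2,D6,R1)→scored(R1,D6) ✗  (P2,D6,R5)→scored(R5,D6) ✓  (P3,D2,R4)→scored(R4,D2) ✓  (P3,D4,R5)→scored(R5,D4) ✓  (P3,D6,R2)→scored(R2,D6) ✗
Counterexamples (restrictor triples failing the scope): 4.

4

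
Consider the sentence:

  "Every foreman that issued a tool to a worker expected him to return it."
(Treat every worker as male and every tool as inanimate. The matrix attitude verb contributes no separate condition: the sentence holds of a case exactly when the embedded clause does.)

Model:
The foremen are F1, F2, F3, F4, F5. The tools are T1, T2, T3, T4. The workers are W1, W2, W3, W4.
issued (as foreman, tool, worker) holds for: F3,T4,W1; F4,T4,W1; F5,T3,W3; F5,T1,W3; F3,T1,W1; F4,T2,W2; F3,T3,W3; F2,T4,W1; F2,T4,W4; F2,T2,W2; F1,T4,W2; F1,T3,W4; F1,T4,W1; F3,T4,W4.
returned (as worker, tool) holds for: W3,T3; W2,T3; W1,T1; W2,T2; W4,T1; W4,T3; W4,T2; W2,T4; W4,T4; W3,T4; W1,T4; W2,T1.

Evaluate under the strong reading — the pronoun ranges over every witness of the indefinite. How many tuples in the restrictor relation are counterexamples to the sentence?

"him" takes "a worker" as antecedent and "it" takes "a tool"; both are donkey pronouns co-varying with the restrictor.
Strong reading: for every (f,t,w) with issued(f,t,w), returned(w,t).
Restrictor triples: (F1,T3,W4)→returned(W4,T3) ✓  (F1,T4,W1)→returned(W1,T4) ✓  (F1,T4,W2)→returned(W2,T4) ✓  (F2,T2,W2)→returned(W2,T2) ✓  (F2,T4,W1)→returned(W1,T4) ✓  (F2,T4,W4)→returned(W4,T4) ✓  (F3,T1,W1)→returned(W1,T1) ✓  (F3,T3,W3)→returned(W3,T3) ✓  (F3,T4,W1)→returned(W1,T4) ✓  (F3,T4,W4)→returned(W4,T4) ✓  (F4,T2,W2)→returned(W2,T2) ✓  (F4,T4,W1)→returned(W1,T4) ✓  (F5,T1,W3)→returned(W3,T1) ✗  (F5,T3,W3)→returned(W3,T3) ✓
Counterexamples (restrictor triples failing the scope): 1.

1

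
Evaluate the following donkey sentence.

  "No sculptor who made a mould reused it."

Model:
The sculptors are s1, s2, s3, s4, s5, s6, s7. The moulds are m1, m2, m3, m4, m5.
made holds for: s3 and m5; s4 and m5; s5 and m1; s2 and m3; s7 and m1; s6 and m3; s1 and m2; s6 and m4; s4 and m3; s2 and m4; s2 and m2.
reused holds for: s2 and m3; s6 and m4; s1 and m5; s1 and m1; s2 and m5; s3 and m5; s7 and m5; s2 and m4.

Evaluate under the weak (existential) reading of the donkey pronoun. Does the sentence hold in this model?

"it" takes "a mould" as antecedent — a donkey pronoun bound across the clause boundary.
Truth condition: for no (s,m) with made(s,m) does reused(s,m) hold.
Restrictor pairs — does the scope hold? (s1,m2):fails  (s2,m2):fails  (s2,m3):holds  (s2,m4):holds  (s3,m5):holds  (s4,m3):fails  (s4,m5):fails  (s5,m1):fails  (s6,m3):fails  (s6,m4):holds  (s7,m1):fails
Scope holds for 4 pair(s), so the sentence is false.

False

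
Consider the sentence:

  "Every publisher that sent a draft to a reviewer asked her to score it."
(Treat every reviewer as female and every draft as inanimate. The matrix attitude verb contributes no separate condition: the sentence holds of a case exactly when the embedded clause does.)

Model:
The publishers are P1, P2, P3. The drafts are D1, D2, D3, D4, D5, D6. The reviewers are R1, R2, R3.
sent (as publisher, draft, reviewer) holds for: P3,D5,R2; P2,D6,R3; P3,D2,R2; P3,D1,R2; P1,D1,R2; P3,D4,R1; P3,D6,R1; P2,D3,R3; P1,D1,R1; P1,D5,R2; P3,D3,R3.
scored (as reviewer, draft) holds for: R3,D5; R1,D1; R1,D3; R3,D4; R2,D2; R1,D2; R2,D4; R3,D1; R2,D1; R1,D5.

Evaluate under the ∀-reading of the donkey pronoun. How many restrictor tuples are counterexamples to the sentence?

7

"her" takes "a reviewer" as antecedent and "it" takes "a draft"; both are donkey pronouns co-varying with the restrictor.
Strong reading: for every (p,d,r) with sent(p,d,r), scored(r,d).
Restrictor triples: (P1,D1,R1)→scored(R1,D1) ✓  (P1,D1,R2)→scored(R2,D1) ✓  (P1,D5,R2)→scored(R2,D5) ✗  (P2,D3,R3)→scored(R3,D3) ✗  (P2,D6,R3)→scored(R3,D6) ✗  (P3,D1,R2)→scored(R2,D1) ✓  (P3,D2,R2)→scored(R2,D2) ✓  (P3,D3,R3)→scored(R3,D3) ✗  (P3,D4,R1)→scored(R1,D4) ✗  (P3,D5,R2)→scored(R2,D5) ✗  (P3,D6,R1)→scored(R1,D6) ✗
Counterexamples (restrictor triples failing the scope): 7.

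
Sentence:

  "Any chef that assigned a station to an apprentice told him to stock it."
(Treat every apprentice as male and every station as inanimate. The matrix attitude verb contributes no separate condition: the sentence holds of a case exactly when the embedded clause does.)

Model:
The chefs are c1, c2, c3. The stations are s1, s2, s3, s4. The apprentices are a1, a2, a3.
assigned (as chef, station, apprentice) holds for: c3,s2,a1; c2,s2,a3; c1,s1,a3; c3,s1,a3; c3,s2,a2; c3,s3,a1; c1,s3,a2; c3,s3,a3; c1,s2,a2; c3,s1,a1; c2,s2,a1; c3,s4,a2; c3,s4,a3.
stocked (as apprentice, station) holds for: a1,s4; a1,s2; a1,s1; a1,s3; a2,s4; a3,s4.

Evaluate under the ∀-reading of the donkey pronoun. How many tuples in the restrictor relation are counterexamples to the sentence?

"him" takes "an apprentice" as antecedent and "it" takes "a station"; both are donkey pronouns co-varying with the restrictor.
Strong reading: for every (c,s,a) with assigned(c,s,a), stocked(a,s).
Restrictor triples: (c1,s1,a3)→stocked(a3,s1) ✗  (c1,s2,a2)→stocked(a2,s2) ✗  (c1,s3,a2)→stocked(a2,s3) ✗  (c2,s2,a1)→stocked(a1,s2) ✓  (c2,s2,a3)→stocked(a3,s2) ✗  (c3,s1,a1)→stocked(a1,s1) ✓  (c3,s1,a3)→stocked(a3,s1) ✗  (c3,s2,a1)→stocked(a1,s2) ✓  (c3,s2,a2)→stocked(a2,s2) ✗  (c3,s3,a1)→stocked(a1,s3) ✓  (c3,s3,a3)→stocked(a3,s3) ✗  (c3,s4,a2)→stocked(a2,s4) ✓  (c3,s4,a3)→stocked(a3,s4) ✓
Counterexamples (restrictor triples failing the scope): 7.

7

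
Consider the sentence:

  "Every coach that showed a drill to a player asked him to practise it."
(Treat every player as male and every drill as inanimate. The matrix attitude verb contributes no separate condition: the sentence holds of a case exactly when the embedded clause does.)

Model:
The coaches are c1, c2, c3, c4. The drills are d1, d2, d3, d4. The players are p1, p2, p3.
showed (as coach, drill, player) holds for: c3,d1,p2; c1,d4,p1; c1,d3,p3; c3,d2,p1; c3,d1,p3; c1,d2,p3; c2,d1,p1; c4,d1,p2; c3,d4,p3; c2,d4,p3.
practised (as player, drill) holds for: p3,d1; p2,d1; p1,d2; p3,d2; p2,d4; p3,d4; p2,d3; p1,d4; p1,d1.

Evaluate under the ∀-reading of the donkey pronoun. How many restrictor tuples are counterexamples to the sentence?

"him" takes "a player" as antecedent and "it" takes "a drill"; both are donkey pronouns co-varying with the restrictor.
Strong reading: for every (c,d,p) with showed(c,d,p), practised(p,d).
Restrictor triples: (c1,d2,p3)→practised(p3,d2) ✓  (c1,d3,p3)→practised(p3,d3) ✗  (c1,d4,p1)→practised(p1,d4) ✓  (c2,d1,p1)→practised(p1,d1) ✓  (c2,d4,p3)→practised(p3,d4) ✓  (c3,d1,p2)→practised(p2,d1) ✓  (c3,d1,p3)→practised(p3,d1) ✓  (c3,d2,p1)→practised(p1,d2) ✓  (c3,d4,p3)→practised(p3,d4) ✓  (c4,d1,p2)→practised(p2,d1) ✓
Counterexamples (restrictor triples failing the scope): 1.

1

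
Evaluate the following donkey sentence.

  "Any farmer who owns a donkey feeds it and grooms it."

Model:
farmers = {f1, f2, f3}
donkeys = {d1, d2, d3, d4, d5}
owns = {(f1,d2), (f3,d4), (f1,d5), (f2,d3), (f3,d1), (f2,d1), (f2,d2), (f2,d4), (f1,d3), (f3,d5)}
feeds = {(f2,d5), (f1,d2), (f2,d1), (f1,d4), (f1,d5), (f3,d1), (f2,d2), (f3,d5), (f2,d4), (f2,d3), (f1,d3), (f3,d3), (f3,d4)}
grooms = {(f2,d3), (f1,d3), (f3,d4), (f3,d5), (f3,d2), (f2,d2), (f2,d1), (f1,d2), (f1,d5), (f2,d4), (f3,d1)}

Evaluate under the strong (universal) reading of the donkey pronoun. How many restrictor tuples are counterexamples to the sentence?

"it" takes "a donkey" as antecedent — a donkey pronoun bound across the clause boundary.
Strong reading: for every (f,d) with owns(f,d), feeds(f,d) ∧ grooms(f,d).
Restrictor pairs: (f1,d2) ✓  (f1,d3) ✓  (f1,d5) ✓  (f2,d1) ✓  (f2,d2) ✓  (f2,d3) ✓  (f2,d4) ✓  (f3,d1) ✓  (f3,d4) ✓  (f3,d5) ✓
Counterexamples (restrictor pairs failing the scope): 0.

0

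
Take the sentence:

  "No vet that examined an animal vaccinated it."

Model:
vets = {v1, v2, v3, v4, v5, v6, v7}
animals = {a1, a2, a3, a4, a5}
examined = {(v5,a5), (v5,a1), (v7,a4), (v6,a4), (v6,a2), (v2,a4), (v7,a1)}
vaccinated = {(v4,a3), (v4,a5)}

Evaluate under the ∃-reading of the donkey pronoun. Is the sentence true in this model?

"it" takes "an animal" as antecedent — a donkey pronoun bound across the clause boundary.
Truth condition: for no (v,a) with examined(v,a) does vaccinated(v,a) hold.
Restrictor pairs — does the scope hold? (v2,a4):fails  (v5,a1):fails  (v5,a5):fails  (v6,a2):fails  (v6,a4):fails  (v7,a1):fails  (v7,a4):fails
Scope holds for no restrictor pair, so the sentence is true.

True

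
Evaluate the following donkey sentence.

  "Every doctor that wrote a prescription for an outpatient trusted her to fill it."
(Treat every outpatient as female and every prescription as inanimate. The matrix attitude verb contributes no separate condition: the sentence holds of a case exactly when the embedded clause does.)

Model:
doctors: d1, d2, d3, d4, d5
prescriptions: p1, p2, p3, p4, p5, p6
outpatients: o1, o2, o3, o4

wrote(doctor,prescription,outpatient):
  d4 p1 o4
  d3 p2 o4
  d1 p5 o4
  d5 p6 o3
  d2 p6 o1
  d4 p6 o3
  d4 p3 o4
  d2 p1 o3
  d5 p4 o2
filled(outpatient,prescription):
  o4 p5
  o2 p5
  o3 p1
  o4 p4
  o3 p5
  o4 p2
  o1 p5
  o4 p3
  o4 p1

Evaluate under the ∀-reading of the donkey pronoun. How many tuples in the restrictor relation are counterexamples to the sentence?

4

"her" takes "an outpatient" as antecedent and "it" takes "a prescription"; both are donkey pronouns co-varying with the restrictor.
Strong reading: for every (d,p,o) with wrote(d,p,o), filled(o,p).
Restrictor triples: (d1,p5,o4)→filled(o4,p5) ✓  (d2,p1,o3)→filled(o3,p1) ✓  (d2,p6,o1)→filled(o1,p6) ✗  (d3,p2,o4)→filled(o4,p2) ✓  (d4,p1,o4)→filled(o4,p1) ✓  (d4,p3,o4)→filled(o4,p3) ✓  (d4,p6,o3)→filled(o3,p6) ✗  (d5,p4,o2)→filled(o2,p4) ✗  (d5,p6,o3)→filled(o3,p6) ✗
Counterexamples (restrictor triples failing the scope): 4.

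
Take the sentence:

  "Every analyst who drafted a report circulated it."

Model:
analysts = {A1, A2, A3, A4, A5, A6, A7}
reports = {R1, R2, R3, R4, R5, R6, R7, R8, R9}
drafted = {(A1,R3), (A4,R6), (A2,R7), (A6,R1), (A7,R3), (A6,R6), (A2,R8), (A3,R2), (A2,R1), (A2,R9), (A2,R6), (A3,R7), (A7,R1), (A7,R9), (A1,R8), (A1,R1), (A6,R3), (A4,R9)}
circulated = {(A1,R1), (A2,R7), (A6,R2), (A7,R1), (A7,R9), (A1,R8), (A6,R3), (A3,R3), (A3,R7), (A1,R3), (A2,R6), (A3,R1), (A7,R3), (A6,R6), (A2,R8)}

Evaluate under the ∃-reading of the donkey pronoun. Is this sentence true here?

False

"it" takes "a report" as antecedent — a donkey pronoun bound across the clause boundary.
Weak reading: every analyst a with some drafted-report has at least one drafted-report r such that circulated(a,r).
Per analyst: A1:✓  A2:✓  A3:✓  A4:✗  A6:✓  A7:✓
A4 has no witness among its drafted-reports.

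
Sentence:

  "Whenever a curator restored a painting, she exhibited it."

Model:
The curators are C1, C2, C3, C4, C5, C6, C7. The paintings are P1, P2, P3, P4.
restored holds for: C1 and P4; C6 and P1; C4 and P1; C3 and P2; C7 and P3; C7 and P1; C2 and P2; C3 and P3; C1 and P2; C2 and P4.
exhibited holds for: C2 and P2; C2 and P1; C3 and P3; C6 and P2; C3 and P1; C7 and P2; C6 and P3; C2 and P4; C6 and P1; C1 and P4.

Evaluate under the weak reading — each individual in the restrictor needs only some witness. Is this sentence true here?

False

"it" takes "a painting" as antecedent — a donkey pronoun bound across the clause boundary.
Weak reading: every curator c with some restored-painting has at least one restored-painting p such that exhibited(c,p).
Per curator: C1:✓  C2:✓  C3:✓  C4:✗  C6:✓  C7:✗
C4 has no witness among its restored-paintings.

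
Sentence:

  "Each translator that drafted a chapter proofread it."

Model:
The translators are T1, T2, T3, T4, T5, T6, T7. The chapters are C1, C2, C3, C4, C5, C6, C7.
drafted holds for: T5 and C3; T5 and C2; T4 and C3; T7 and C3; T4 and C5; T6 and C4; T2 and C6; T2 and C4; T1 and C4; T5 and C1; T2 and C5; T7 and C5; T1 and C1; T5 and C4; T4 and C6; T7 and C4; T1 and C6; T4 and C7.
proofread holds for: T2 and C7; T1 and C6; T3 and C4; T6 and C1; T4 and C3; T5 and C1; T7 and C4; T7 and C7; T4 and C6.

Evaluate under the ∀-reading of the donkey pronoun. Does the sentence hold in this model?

False

"it" takes "a chapter" as antecedent — a donkey pronoun bound across the clause boundary.
Strong reading: for every (t,c) with drafted(t,c), proofread(t,c).
Restrictor pairs: (T1,C1) ✗  (T1,C4) ✗  (T1,C6) ✓  (T2,C4) ✗  (T2,C5) ✗  (T2,C6) ✗  (T4,C3) ✓  (T4,C5) ✗  (T4,C6) ✓  (T4,C7) ✗  (T5,C1) ✓  (T5,C2) ✗  (T5,C3) ✗  (T5,C4) ✗  (T6,C4) ✗  (T7,C3) ✗  (T7,C4) ✓  (T7,C5) ✗
Counterexample: (T1,C1) is in drafted but fails the scope.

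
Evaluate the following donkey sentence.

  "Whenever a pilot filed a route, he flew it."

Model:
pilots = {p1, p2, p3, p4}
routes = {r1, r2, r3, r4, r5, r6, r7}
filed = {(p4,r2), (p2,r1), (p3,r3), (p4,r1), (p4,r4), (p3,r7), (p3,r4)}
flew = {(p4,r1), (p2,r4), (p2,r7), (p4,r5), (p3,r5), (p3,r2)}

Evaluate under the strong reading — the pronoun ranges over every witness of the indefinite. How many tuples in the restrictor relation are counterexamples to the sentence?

6

"it" takes "a route" as antecedent — a donkey pronoun bound across the clause boundary.
Strong reading: for every (p,r) with filed(p,r), flew(p,r).
Restrictor pairs: (p2,r1) ✗  (p3,r3) ✗  (p3,r4) ✗  (p3,r7) ✗  (p4,r1) ✓  (p4,r2) ✗  (p4,r4) ✗
Counterexamples (restrictor pairs failing the scope): 6.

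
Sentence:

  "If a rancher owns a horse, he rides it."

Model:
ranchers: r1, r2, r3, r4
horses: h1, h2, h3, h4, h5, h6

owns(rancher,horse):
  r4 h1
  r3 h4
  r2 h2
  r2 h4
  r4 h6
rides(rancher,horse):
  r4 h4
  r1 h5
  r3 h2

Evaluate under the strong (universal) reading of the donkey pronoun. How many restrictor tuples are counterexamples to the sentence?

5

"it" takes "a horse" as antecedent — a donkey pronoun bound across the clause boundary.
Strong reading: for every (r,h) with owns(r,h), rides(r,h).
Restrictor pairs: (r2,h2) ✗  (r2,h4) ✗  (r3,h4) ✗  (r4,h1) ✗  (r4,h6) ✗
Counterexamples (restrictor pairs failing the scope): 5.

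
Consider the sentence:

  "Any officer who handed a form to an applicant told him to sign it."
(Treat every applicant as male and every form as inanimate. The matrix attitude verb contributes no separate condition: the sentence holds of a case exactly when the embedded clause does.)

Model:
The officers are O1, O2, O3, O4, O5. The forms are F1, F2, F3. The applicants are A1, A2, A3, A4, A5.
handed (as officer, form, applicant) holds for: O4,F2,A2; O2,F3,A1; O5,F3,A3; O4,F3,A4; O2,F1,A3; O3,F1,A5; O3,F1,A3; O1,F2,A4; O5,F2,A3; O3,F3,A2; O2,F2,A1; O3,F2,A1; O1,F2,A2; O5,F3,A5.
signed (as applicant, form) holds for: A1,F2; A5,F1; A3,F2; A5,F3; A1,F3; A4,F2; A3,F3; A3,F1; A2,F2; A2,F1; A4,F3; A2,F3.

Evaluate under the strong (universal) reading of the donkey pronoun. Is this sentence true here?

"him" takes "an applicant" as antecedent and "it" takes "a form"; both are donkey pronouns co-varying with the restrictor.
Strong reading: for every (o,f,a) with handed(o,f,a), signed(a,f).
Restrictor triples: (O1,F2,A2)→signed(A2,F2) ✓  (O1,F2,A4)→signed(A4,F2) ✓  (O2,F1,A3)→signed(A3,F1) ✓  (O2,F2,A1)→signed(A1,F2) ✓  (O2,F3,A1)→signed(A1,F3) ✓  (O3,F1,A3)→signed(A3,F1) ✓  (O3,F1,A5)→signed(A5,F1) ✓  (O3,F2,A1)→signed(A1,F2) ✓  (O3,F3,A2)→signed(A2,F3) ✓  (O4,F2,A2)→signed(A2,F2) ✓  (O4,F3,A4)→signed(A4,F3) ✓  (O5,F2,A3)→signed(A3,F2) ✓  (O5,F3,A3)→signed(A3,F3) ✓  (O5,F3,A5)→signed(A5,F3) ✓
Every restrictor triple satisfies the scope.

True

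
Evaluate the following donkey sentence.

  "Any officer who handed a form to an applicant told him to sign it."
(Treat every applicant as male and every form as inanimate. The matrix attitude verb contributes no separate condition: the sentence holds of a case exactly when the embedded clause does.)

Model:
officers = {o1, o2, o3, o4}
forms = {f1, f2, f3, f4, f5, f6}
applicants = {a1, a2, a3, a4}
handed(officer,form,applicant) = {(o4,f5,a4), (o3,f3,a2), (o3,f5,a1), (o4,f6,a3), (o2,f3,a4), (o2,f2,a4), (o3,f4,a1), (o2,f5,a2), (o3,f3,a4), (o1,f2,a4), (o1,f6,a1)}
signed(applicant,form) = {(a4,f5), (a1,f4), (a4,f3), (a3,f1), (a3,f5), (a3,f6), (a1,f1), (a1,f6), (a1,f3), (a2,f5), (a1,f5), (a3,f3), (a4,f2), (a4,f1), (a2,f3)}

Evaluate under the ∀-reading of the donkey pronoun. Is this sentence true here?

True

"him" takes "an applicant" as antecedent and "it" takes "a form"; both are donkey pronouns co-varying with the restrictor.
Strong reading: for every (o,f,a) with handed(o,f,a), signed(a,f).
Restrictor triples: (o1,f2,a4)→signed(a4,f2) ✓  (o1,f6,a1)→signed(a1,f6) ✓  (o2,f2,a4)→signed(a4,f2) ✓  (o2,f3,a4)→signed(a4,f3) ✓  (o2,f5,a2)→signed(a2,f5) ✓  (o3,f3,a2)→signed(a2,f3) ✓  (o3,f3,a4)→signed(a4,f3) ✓  (o3,f4,a1)→signed(a1,f4) ✓  (o3,f5,a1)→signed(a1,f5) ✓  (o4,f5,a4)→signed(a4,f5) ✓  (o4,f6,a3)→signed(a3,f6) ✓
Every restrictor triple satisfies the scope.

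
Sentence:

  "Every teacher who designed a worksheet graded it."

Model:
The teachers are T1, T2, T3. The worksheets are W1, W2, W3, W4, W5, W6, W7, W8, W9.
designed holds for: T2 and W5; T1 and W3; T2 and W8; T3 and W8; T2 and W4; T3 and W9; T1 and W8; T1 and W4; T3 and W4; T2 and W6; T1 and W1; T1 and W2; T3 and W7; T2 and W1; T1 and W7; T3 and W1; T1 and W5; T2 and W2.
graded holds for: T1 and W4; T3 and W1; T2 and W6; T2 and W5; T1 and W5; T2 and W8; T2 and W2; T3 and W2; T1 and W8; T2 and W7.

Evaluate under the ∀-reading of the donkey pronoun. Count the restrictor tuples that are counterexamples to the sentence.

10

"it" takes "a worksheet" as antecedent — a donkey pronoun bound across the clause boundary.
Strong reading: for every (t,w) with designed(t,w), graded(t,w).
Restrictor pairs: (T1,W1) ✗  (T1,W2) ✗  (T1,W3) ✗  (T1,W4) ✓  (T1,W5) ✓  (T1,W7) ✗  (T1,W8) ✓  (T2,W1) ✗  (T2,W2) ✓  (T2,W4) ✗  (T2,W5) ✓  (T2,W6) ✓  (T2,W8) ✓  (T3,W1) ✓  (T3,W4) ✗  (T3,W7) ✗  (T3,W8) ✗  (T3,W9) ✗
Counterexamples (restrictor pairs failing the scope): 10.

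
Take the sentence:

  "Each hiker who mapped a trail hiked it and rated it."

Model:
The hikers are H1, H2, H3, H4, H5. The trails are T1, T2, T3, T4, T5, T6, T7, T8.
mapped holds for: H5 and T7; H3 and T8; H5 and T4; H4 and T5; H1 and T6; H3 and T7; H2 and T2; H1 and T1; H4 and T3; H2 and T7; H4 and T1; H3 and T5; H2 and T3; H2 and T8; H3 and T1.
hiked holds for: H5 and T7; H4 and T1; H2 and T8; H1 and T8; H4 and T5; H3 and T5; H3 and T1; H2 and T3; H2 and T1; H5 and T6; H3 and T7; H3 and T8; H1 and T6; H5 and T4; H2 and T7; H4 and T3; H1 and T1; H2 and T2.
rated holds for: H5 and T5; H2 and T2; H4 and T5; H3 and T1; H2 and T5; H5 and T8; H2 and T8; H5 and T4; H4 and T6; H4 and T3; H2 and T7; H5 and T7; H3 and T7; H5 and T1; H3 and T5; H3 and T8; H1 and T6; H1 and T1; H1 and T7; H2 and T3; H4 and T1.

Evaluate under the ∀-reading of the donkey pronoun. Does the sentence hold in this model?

True

"it" takes "a trail" as antecedent — a donkey pronoun bound across the clause boundary.
Strong reading: for every (h,t) with mapped(h,t), hiked(h,t) ∧ rated(h,t).
Restrictor pairs: (H1,T1) ✓  (H1,T6) ✓  (H2,T2) ✓  (H2,T3) ✓  (H2,T7) ✓  (H2,T8) ✓  (H3,T1) ✓  (H3,T5) ✓  (H3,T7) ✓  (H3,T8) ✓  (H4,T1) ✓  (H4,T3) ✓  (H4,T5) ✓  (H5,T4) ✓  (H5,T7) ✓
Every restrictor pair satisfies the scope.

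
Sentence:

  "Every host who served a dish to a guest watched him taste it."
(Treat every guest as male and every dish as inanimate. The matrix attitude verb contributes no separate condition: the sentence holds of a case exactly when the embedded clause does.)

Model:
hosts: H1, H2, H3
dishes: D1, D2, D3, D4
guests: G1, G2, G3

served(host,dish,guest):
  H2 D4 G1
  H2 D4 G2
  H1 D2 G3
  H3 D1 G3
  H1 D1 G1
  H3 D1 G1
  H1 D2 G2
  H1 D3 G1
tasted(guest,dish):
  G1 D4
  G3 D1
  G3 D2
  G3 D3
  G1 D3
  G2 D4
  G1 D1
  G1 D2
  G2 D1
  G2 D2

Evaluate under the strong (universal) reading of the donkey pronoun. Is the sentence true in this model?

"him" takes "a guest" as antecedent and "it" takes "a dish"; both are donkey pronouns co-varying with the restrictor.
Strong reading: for every (h,d,g) with served(h,d,g), tasted(g,d).
Restrictor triples: (H1,D1,G1)→tasted(G1,D1) ✓  (H1,D2,G2)→tasted(G2,D2) ✓  (H1,D2,G3)→tasted(G3,D2) ✓  (H1,D3,G1)→tasted(G1,D3) ✓  (H2,D4,G1)→tasted(G1,D4) ✓  (H2,D4,G2)→tasted(G2,D4) ✓  (H3,D1,G1)→tasted(G1,D1) ✓  (H3,D1,G3)→tasted(G3,D1) ✓
Every restrictor triple satisfies the scope.

True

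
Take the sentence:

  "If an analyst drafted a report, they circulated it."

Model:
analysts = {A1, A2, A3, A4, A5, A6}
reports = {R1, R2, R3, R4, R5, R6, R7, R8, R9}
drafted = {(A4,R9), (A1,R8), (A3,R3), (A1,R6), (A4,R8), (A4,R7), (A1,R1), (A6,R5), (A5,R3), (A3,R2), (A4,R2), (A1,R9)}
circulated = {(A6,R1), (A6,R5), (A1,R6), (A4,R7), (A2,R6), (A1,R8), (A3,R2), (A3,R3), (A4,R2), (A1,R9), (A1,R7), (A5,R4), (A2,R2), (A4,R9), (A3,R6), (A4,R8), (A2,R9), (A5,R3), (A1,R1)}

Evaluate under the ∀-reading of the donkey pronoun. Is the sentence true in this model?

"it" takes "a report" as antecedent — a donkey pronoun bound across the clause boundary.
Strong reading: for every (a,r) with drafted(a,r), circulated(a,r).
Restrictor pairs: (A1,R1) ✓  (A1,R6) ✓  (A1,R8) ✓  (A1,R9) ✓  (A3,R2) ✓  (A3,R3) ✓  (A4,R2) ✓  (A4,R7) ✓  (A4,R8) ✓  (A4,R9) ✓  (A5,R3) ✓  (A6,R5) ✓
Every restrictor pair satisfies the scope.

True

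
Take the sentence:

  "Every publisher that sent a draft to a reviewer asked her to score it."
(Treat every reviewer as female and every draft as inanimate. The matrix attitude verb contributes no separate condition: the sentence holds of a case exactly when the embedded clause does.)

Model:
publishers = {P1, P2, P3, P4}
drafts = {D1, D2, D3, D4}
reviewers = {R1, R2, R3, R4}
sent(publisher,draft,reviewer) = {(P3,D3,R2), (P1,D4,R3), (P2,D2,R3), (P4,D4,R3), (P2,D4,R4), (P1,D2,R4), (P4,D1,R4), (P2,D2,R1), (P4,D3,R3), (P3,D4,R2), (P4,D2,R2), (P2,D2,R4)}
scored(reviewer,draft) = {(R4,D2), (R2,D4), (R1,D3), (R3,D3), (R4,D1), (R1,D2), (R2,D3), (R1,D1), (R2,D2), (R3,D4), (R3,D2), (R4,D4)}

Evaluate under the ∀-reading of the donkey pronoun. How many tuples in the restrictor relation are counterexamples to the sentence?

0

"her" takes "a reviewer" as antecedent and "it" takes "a draft"; both are donkey pronouns co-varying with the restrictor.
Strong reading: for every (p,d,r) with sent(p,d,r), scored(r,d).
Restrictor triples: (P1,D2,R4)→scored(R4,D2) ✓  (P1,D4,R3)→scored(R3,D4) ✓  (P2,D2,R1)→scored(R1,D2) ✓  (P2,D2,R3)→scored(R3,D2) ✓  (P2,D2,R4)→scored(R4,D2) ✓  (P2,D4,R4)→scored(R4,D4) ✓  (P3,D3,R2)→scored(R2,D3) ✓  (P3,D4,R2)→scored(R2,D4) ✓  (P4,D1,R4)→scored(R4,D1) ✓  (P4,D2,R2)→scored(R2,D2) ✓  (P4,D3,R3)→scored(R3,D3) ✓  (P4,D4,R3)→scored(R3,D4) ✓
Counterexamples (restrictor triples failing the scope): 0.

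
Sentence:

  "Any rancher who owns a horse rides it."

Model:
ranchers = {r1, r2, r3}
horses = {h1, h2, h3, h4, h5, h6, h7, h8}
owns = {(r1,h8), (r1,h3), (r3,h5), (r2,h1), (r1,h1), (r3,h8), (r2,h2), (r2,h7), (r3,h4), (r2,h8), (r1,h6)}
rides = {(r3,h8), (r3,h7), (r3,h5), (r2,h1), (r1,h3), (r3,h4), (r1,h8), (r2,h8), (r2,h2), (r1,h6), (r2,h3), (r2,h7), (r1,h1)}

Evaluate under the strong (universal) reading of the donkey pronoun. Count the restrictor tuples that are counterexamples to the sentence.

0

"it" takes "a horse" as antecedent — a donkey pronoun bound across the clause boundary.
Strong reading: for every (r,h) with owns(r,h), rides(r,h).
Restrictor pairs: (r1,h1) ✓  (r1,h3) ✓  (r1,h6) ✓  (r1,h8) ✓  (r2,h1) ✓  (r2,h2) ✓  (r2,h7) ✓  (r2,h8) ✓  (r3,h4) ✓  (r3,h5) ✓  (r3,h8) ✓
Counterexamples (restrictor pairs failing the scope): 0.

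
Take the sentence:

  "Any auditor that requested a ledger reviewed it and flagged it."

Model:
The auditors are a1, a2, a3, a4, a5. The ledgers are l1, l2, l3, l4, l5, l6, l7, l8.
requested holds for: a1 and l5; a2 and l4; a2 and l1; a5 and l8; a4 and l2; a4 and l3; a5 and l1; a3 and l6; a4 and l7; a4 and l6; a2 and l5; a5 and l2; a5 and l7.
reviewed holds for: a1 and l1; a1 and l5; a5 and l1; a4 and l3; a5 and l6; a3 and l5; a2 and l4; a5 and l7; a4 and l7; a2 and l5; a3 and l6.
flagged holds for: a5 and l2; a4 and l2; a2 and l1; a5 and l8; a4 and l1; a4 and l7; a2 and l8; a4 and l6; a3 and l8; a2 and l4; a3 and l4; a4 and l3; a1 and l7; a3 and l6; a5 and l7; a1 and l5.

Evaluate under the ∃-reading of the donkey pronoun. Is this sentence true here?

"it" takes "a ledger" as antecedent — a donkey pronoun bound across the clause boundary.
Weak reading: every auditor a with some requested-ledger has at least one requested-ledger l such that reviewed(a,l) ∧ flagged(a,l).
Per auditor: a1:✓  a2:✓  a3:✓  a4:✓  a5:✓
Every auditor in the restrictor has a witness.

True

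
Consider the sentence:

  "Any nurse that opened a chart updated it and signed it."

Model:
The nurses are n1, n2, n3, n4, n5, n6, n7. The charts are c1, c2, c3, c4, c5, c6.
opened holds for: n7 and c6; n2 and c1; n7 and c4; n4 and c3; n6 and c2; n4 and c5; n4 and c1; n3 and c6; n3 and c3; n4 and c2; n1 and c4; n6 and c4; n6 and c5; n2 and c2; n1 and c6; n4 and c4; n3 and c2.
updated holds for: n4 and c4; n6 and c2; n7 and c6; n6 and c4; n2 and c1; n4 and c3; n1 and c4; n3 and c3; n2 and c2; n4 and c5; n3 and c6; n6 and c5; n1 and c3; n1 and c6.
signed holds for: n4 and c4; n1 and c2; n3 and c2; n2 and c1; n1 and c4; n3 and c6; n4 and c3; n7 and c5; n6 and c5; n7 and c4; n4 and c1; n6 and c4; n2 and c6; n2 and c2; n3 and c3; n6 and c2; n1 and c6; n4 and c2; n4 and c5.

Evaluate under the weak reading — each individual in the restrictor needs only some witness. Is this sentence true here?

False

"it" takes "a chart" as antecedent — a donkey pronoun bound across the clause boundary.
Weak reading: every nurse n with some opened-chart has at least one opened-chart c such that updated(n,c) ∧ signed(n,c).
Per nurse: n1:✓  n2:✓  n3:✓  n4:✓  n6:✓  n7:✗
n7 has no witness among its opened-charts.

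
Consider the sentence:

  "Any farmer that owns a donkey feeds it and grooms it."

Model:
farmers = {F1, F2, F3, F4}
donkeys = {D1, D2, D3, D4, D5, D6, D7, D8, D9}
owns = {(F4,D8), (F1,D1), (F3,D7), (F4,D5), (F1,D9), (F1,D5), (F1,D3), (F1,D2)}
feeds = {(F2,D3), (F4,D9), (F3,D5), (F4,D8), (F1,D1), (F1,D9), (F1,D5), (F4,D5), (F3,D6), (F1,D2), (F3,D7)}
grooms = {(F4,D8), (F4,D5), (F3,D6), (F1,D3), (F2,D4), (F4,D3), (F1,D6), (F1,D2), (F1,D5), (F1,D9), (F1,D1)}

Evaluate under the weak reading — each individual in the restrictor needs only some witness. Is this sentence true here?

"it" takes "a donkey" as antecedent — a donkey pronoun bound across the clause boundary.
Weak reading: every farmer f with some owns-donkey has at least one owns-donkey d such that feeds(f,d) ∧ grooms(f,d).
Per farmer: F1:✓  F3:✗  F4:✓
F3 has no witness among its owns-donkeys.

False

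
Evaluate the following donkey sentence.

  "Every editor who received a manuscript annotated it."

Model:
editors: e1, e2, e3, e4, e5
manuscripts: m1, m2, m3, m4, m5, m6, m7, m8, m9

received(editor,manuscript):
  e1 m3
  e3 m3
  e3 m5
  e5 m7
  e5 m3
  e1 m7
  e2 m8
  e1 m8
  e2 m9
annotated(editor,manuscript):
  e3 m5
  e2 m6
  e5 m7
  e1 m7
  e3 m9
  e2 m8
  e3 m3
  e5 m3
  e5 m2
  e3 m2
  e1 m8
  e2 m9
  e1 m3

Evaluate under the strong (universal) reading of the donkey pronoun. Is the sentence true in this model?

"it" takes "a manuscript" as antecedent — a donkey pronoun bound across the clause boundary.
Strong reading: for every (e,m) with received(e,m), annotated(e,m).
Restrictor pairs: (e1,m3) ✓  (e1,m7) ✓  (e1,m8) ✓  (e2,m8) ✓  (e2,m9) ✓  (e3,m3) ✓  (e3,m5) ✓  (e5,m3) ✓  (e5,m7) ✓
Every restrictor pair satisfies the scope.

True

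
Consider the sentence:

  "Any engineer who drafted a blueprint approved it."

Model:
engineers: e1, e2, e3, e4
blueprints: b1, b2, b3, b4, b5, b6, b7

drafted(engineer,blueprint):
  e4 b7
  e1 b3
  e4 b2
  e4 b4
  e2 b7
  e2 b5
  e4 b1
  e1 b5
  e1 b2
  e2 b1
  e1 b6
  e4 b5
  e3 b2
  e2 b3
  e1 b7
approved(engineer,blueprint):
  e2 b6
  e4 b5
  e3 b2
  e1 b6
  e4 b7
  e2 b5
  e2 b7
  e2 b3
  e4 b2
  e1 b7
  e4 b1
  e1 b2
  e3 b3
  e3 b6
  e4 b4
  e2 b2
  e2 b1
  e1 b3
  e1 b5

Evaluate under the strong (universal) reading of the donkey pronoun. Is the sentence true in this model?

"it" takes "a blueprint" as antecedent — a donkey pronoun bound across the clause boundary.
Strong reading: for every (e,b) with drafted(e,b), approved(e,b).
Restrictor pairs: (e1,b2) ✓  (e1,b3) ✓  (e1,b5) ✓  (e1,b6) ✓  (e1,b7) ✓  (e2,b1) ✓  (e2,b3) ✓  (e2,b5) ✓  (e2,b7) ✓  (e3,b2) ✓  (e4,b1) ✓  (e4,b2) ✓  (e4,b4) ✓  (e4,b5) ✓  (e4,b7) ✓
Every restrictor pair satisfies the scope.

True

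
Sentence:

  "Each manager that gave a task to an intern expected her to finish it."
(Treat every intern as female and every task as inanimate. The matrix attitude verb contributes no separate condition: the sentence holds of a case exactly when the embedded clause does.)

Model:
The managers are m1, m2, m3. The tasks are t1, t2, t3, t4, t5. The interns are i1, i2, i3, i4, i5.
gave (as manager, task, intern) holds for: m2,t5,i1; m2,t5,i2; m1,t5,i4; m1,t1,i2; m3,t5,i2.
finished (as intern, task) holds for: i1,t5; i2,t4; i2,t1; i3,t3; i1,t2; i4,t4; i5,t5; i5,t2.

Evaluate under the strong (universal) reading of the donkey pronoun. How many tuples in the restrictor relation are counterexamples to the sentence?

3

"her" takes "an intern" as antecedent and "it" takes "a task"; both are donkey pronouns co-varying with the restrictor.
Strong reading: for every (m,t,i) with gave(m,t,i), finished(i,t).
Restrictor triples: (m1,t1,i2)→finished(i2,t1) ✓  (m1,t5,i4)→finished(i4,t5) ✗  (m2,t5,i1)→finished(i1,t5) ✓  (m2,t5,i2)→finished(i2,t5) ✗  (m3,t5,i2)→finished(i2,t5) ✗
Counterexamples (restrictor triples failing the scope): 3.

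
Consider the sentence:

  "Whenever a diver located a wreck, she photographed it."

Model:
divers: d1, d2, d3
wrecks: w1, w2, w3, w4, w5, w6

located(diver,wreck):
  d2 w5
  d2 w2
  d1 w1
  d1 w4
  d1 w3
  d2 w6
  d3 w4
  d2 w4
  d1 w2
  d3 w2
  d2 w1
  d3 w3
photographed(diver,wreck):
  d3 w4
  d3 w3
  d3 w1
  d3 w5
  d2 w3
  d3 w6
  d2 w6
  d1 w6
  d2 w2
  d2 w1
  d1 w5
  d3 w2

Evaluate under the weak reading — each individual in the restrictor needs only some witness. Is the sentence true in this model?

False

"it" takes "a wreck" as antecedent — a donkey pronoun bound across the clause boundary.
Weak reading: every diver d with some located-wreck has at least one located-wreck w such that photographed(d,w).
Per diver: d1:✗  d2:✓  d3:✓
d1 has no witness among its located-wrecks.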